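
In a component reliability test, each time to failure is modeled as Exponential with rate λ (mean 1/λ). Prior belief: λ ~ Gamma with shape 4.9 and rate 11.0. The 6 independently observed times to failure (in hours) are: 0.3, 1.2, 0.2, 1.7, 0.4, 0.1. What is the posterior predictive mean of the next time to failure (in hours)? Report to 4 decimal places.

1.5051

With a Gamma(shape α, rate β) prior on the exponential rate λ, the posterior after n observations with total T = Σxᵢ is Gamma(α+n, β+T).
Sum of observations T = 3.9 hours; n = 6.
Posterior: Gamma(4.9+6, 11.0+3.9) = Gamma(10.9, 14.9).
The predictive distribution for the next observation is Lomax; its mean is β/(α−1) = 14.9/9.9 = 1.5051.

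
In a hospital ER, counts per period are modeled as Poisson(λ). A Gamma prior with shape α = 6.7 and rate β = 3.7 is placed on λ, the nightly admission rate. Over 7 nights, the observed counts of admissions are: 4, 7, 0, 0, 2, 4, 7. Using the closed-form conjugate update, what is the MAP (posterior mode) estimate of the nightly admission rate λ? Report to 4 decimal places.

With a Gamma(shape α, rate β) prior, the Poisson likelihood is conjugate: the posterior is Gamma(α + ΣXᵢ, β + n).
Sum of counts S = 24 over n = 7 nights.
Posterior: Gamma(α+S, β+n) = Gamma(6.7+24, 3.7+7) = Gamma(30.7, 10.7).
Mode of Gamma(α,β) for α≥1 is (α−1)/β = 29.7/10.7 = 2.7757.

2.7757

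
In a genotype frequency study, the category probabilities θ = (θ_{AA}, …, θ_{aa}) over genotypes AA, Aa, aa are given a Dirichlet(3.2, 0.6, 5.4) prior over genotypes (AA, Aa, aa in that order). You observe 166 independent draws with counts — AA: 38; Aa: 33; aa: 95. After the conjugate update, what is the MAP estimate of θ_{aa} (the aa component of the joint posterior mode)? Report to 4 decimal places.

The Dirichlet prior is conjugate to the Multinomial likelihood: each posterior αⱼ = prior αⱼ + observed count nⱼ.
Posterior concentration: (41.2, 33.6, 100.4), total = 175.2.
Joint mode component: (α_{aa}−1)/(Σα−K) = 99.4/172.2 = 0.5772.

0.5772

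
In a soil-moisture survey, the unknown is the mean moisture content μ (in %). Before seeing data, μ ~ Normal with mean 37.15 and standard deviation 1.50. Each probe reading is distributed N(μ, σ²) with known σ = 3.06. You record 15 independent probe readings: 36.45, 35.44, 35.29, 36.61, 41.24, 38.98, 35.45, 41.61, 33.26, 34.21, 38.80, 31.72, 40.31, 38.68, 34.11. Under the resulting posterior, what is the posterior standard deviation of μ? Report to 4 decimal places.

For Normal data with known variance σ², a Normal(μ₀, σ₀²) prior on μ is conjugate. Posterior precision = 1/σ₀² + n/σ²; posterior mean is the precision-weighted average of μ₀ and x̄.
σ₀² = 1.50² = 2.25, σ² = 3.06² = 9.3636; σ² + n·σ₀² = 9.3636 + 15·2.25 = 43.1136.
Posterior precision = 1/σ₀² + n/σ² = 1/2.25 + 15/9.3636 = (σ² + n·σ₀²)/(σ₀²σ²) = 43.1136/(2.25·9.3636); posterior variance σₙ² = σ₀²σ²/(σ² + n·σ₀²) = 2.25·9.3636/43.1136 = 0.488665.
Posterior SD = √σₙ² = √(2.25·9.3636/43.1136) = 0.6990.

0.6990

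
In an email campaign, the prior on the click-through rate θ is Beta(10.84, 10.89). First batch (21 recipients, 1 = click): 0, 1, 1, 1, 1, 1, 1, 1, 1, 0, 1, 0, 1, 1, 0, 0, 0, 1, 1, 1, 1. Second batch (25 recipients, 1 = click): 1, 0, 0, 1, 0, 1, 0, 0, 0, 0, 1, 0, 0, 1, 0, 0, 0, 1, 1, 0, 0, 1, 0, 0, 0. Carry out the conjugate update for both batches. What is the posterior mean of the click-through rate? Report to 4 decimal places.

The Beta prior is conjugate to a Binomial/Bernoulli likelihood; the update adds successes to α and failures to β.
After batch 1: Beta(10.84+15, 10.89+6) = Beta(25.84, 16.89).
After batch 2: Beta(25.84+8, 16.89+17) = Beta(33.84, 33.89).
Posterior mean = α/(α+β) = 33.84/67.73 = 0.4996.

0.4996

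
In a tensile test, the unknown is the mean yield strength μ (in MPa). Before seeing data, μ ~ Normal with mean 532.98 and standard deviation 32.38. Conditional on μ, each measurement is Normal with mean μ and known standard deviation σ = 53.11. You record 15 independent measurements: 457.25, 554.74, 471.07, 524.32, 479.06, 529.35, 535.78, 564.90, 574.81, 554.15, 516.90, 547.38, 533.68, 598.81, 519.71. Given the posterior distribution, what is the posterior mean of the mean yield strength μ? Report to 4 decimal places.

531.1264

For Normal data with known variance σ², a Normal(μ₀, σ₀²) prior on μ is conjugate. Posterior precision = 1/σ₀² + n/σ²; posterior mean is the precision-weighted average of μ₀ and x̄.
Σxᵢ = 457.25 + 554.74 + 471.07 + 524.32 + 479.06 + 529.35 + 535.78 + 564.90 + 574.81 + 554.15 + 516.90 + 547.38 + 533.68 + 598.81 + 519.71 = 7961.91, so n·x̄ = 7961.91.
σ₀² = 32.38² = 1048.4644, σ² = 53.11² = 2820.6721; σ² + n·σ₀² = 2820.6721 + 15·1048.4644 = 18547.6381.
Posterior mean = (μ₀/σ₀² + n·x̄/σ²)/(1/σ₀² + n/σ²) = (σ²·μ₀ + σ₀²·n·x̄)/(σ² + n·σ₀²) = (2820.6721·532.98 + 1048.4644·7961.91)/18547.6381 = 9851141.006862/18547.6381 = 531.1264.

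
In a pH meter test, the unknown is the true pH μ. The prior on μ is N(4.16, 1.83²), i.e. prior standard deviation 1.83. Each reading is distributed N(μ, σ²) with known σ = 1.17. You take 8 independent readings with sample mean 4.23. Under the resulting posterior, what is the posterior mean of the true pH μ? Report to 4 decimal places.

4.2266

For Normal data with known variance σ², a Normal(μ₀, σ₀²) prior on μ is conjugate. Posterior precision = 1/σ₀² + n/σ²; posterior mean is the precision-weighted average of μ₀ and x̄.
n·x̄ = 8·4.23 = 33.84.
σ₀² = 1.83² = 3.3489, σ² = 1.17² = 1.3689; σ² + n·σ₀² = 1.3689 + 8·3.3489 = 28.1601.
Posterior mean = (μ₀/σ₀² + n·x̄/σ²)/(1/σ₀² + n/σ²) = (σ²·μ₀ + σ₀²·n·x̄)/(σ² + n·σ₀²) = (1.3689·4.16 + 3.3489·33.84)/28.1601 = 119.0214/28.1601 = 4.2266.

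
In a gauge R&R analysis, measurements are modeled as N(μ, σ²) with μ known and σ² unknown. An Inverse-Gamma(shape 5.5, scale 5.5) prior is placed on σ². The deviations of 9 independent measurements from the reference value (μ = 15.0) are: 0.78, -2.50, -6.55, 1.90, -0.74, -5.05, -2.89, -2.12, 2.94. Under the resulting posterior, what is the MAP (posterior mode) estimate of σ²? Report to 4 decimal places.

With known mean μ and an Inverse-Gamma(α, β) prior on σ², the Normal likelihood is conjugate: posterior is Inv-Gamma(α + n/2, β + Σ(xᵢ−μ)²/2).
Σ(xᵢ−μ)² = (0.78)² + (-2.50)² + (-6.55)² + (1.90)² + (-0.74)² + (-5.05)² + (-2.89)² + (-2.12)² + (2.94)² = 100.9111.
Posterior: Inv-Gamma(5.5 + 9/2, 5.5 + 100.9111/2) = Inv-Gamma(10.00, 55.95555).
Mode = β/(α+1) = 55.95555/11.00 = 5.0869.

5.0869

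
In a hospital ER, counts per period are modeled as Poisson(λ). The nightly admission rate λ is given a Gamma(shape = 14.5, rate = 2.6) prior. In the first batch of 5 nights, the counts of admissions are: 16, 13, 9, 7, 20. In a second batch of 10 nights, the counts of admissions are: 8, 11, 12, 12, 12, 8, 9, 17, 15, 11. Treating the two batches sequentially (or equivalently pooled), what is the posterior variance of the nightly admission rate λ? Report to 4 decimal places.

0.6279

With a Gamma(shape α, rate β) prior, the Poisson likelihood is conjugate: the posterior is Gamma(α + ΣXᵢ, β + n).
Batch 1: sum of counts S = 65 over n = 5 nights.
After batch 1: Gamma(α+S, β+n) = Gamma(14.5+65, 2.6+5) = Gamma(79.5, 7.6).
Batch 2: sum of counts S = 115 over n = 10 nights.
After batch 2: Gamma(α+S, β+n) = Gamma(79.5+115, 7.6+10) = Gamma(194.5, 17.6).
Var = α/β² = 194.5/17.6² = 0.6279.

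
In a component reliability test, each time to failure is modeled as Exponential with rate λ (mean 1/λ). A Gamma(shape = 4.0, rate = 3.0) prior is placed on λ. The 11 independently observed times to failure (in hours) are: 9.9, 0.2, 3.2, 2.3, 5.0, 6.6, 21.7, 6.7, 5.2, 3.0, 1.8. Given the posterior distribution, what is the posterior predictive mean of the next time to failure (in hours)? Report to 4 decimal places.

With a Gamma(shape α, rate β) prior on the exponential rate λ, the posterior after n observations with total T = Σxᵢ is Gamma(α+n, β+T).
Sum of observations T = 65.6 hours; n = 11.
Posterior: Gamma(4.0+11, 3.0+65.6) = Gamma(15.0, 68.6).
The predictive distribution for the next observation is Lomax; its mean is β/(α−1) = 68.6/14.0 = 4.9000.

4.9000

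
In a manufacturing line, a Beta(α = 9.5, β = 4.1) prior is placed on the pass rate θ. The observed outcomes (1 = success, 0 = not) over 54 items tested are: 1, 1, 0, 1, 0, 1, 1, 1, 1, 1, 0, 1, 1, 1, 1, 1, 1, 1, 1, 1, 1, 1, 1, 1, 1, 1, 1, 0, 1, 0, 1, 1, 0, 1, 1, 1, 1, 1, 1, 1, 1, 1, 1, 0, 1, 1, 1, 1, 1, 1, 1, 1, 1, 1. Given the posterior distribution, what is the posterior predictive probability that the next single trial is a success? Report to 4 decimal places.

The Beta prior is conjugate to a Binomial/Bernoulli likelihood; the update adds successes to α and failures to β.
Posterior: Beta(α+k, β+n−k) = Beta(9.5+47, 4.1+7) = Beta(56.5, 11.1).
For a single future Bernoulli trial, P(success | data) = α/(α+β) = 0.8358.

0.8358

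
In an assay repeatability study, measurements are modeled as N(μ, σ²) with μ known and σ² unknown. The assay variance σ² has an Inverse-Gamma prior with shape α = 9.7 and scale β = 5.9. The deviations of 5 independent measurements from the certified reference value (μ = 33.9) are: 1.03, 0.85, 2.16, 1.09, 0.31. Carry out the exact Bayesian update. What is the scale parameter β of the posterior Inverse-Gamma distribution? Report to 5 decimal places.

With known mean μ and an Inverse-Gamma(α, β) prior on σ², the Normal likelihood is conjugate: posterior is Inv-Gamma(α + n/2, β + Σ(xᵢ−μ)²/2).
Σ(xᵢ−μ)² = (1.03)² + (0.85)² + (2.16)² + (1.09)² + (0.31)² = 7.7332.
Posterior: Inv-Gamma(9.7 + 5/2, 5.9 + 7.7332/2) = Inv-Gamma(12.20, 9.76660).
Posterior β = 9.76660.

9.76660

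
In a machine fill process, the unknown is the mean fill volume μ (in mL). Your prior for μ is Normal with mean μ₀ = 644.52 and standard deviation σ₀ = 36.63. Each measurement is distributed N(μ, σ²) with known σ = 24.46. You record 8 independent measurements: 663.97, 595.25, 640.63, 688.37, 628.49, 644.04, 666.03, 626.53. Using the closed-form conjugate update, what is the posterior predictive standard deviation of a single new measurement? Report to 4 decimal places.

For Normal data with known variance σ², a Normal(μ₀, σ₀²) prior on μ is conjugate. Posterior precision = 1/σ₀² + n/σ²; posterior mean is the precision-weighted average of μ₀ and x̄.
σ₀² = 36.63² = 1341.7569, σ² = 24.46² = 598.2916; σ² + n·σ₀² = 598.2916 + 8·1341.7569 = 11332.3468.
Posterior precision = 1/σ₀² + n/σ² = 1/1341.7569 + 8/598.2916 = (σ² + n·σ₀²)/(σ₀²σ²) = 11332.3468/(1341.7569·598.2916); posterior variance σₙ² = σ₀²σ²/(σ² + n·σ₀²) = 1341.7569·598.2916/11332.3468 = 70.838097.
Predictive variance for one new observation = σₙ² + σ² = 1341.7569·598.2916/11332.3468 + 598.2916 = σ²·(σ₀² + 11332.3468)/11332.3468 = 598.2916·12674.1037/11332.3468 = 669.129697; SD = √(598.2916·12674.1037/11332.3468) = 25.8675.

25.8675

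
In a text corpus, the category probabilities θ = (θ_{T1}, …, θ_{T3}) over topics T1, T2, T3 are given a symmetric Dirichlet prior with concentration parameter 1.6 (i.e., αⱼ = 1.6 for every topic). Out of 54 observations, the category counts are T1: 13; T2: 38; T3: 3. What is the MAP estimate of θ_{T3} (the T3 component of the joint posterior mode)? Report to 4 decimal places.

The Dirichlet prior is conjugate to the Multinomial likelihood: each posterior αⱼ = prior αⱼ + observed count nⱼ.
Posterior concentration: (14.6, 39.6, 4.6), total = 58.8.
Joint mode component: (α_{T3}−1)/(Σα−K) = 3.6/55.8 = 0.0645.

0.0645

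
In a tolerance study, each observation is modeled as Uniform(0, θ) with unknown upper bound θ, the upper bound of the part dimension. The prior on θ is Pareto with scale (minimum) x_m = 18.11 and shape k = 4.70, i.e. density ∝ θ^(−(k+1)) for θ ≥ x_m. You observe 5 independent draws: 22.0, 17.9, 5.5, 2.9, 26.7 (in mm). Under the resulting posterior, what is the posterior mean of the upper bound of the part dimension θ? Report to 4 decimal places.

A Pareto(scale x_m, shape k) prior on the upper bound θ of Uniform(0, θ) is conjugate: posterior is Pareto(max(x_m, max xᵢ), k + n).
Sample maximum = 26.7; prior scale x_m = 18.11 → posterior scale = max = 26.70.
Posterior shape = 4.70 + 5 = 9.70.
E[θ|data] = k·x_m/(k−1) = 9.70·26.70/8.70 = 29.7690.

29.7690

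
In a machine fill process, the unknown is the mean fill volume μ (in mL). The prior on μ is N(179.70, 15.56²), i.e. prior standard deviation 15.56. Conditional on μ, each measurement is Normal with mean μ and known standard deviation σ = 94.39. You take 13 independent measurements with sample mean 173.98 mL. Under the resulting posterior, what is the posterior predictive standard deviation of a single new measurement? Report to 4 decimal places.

95.3330

For Normal data with known variance σ², a Normal(μ₀, σ₀²) prior on μ is conjugate. Posterior precision = 1/σ₀² + n/σ²; posterior mean is the precision-weighted average of μ₀ and x̄.
σ₀² = 15.56² = 242.1136, σ² = 94.39² = 8909.4721; σ² + n·σ₀² = 8909.4721 + 13·242.1136 = 12056.9489.
Posterior precision = 1/σ₀² + n/σ² = 1/242.1136 + 13/8909.4721 = (σ² + n·σ₀²)/(σ₀²σ²) = 12056.9489/(242.1136·8909.4721); posterior variance σₙ² = σ₀²σ²/(σ² + n·σ₀²) = 242.1136·8909.4721/12056.9489 = 178.909638.
Predictive variance for one new observation = σₙ² + σ² = 242.1136·8909.4721/12056.9489 + 8909.4721 = σ²·(σ₀² + 12056.9489)/12056.9489 = 8909.4721·12299.0625/12056.9489 = 9088.381738; SD = √(8909.4721·12299.0625/12056.9489) = 95.3330.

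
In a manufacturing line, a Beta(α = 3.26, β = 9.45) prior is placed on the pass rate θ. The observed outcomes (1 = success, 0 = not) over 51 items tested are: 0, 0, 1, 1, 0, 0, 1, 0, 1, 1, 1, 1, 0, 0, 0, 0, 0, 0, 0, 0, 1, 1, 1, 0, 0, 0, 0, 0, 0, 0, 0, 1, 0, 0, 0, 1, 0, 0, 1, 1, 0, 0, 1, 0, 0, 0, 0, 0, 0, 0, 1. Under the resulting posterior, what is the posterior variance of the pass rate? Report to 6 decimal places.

0.003259

The Beta prior is conjugate to a Binomial/Bernoulli likelihood; the update adds successes to α and failures to β.
Posterior: Beta(α+k, β+n−k) = Beta(3.26+16, 9.45+35) = Beta(19.26, 44.45).
Var = αβ/((α+β)²(α+β+1)) = 19.26·44.45/(63.71²·64.71) = 0.003259.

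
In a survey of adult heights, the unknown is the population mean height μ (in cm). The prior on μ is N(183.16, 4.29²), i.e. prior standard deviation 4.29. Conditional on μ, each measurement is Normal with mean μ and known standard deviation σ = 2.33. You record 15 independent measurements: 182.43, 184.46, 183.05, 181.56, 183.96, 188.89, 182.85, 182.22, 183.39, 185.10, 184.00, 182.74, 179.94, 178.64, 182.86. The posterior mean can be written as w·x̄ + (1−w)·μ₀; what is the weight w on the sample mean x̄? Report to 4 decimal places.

For Normal data with known variance σ², a Normal(μ₀, σ₀²) prior on μ is conjugate. Posterior precision = 1/σ₀² + n/σ²; posterior mean is the precision-weighted average of μ₀ and x̄.
σ₀² = 4.29² = 18.4041, σ² = 2.33² = 5.4289. Prior precision 1/σ₀² = 1/18.4041; data precision n/σ² = 15/5.4289.
w = (n/σ²)/(1/σ₀² + n/σ²) = n·σ₀²/(σ² + n·σ₀²) = 15·18.4041/(5.4289 + 15·18.4041) = 276.0615/281.4904 = 0.9807.

0.9807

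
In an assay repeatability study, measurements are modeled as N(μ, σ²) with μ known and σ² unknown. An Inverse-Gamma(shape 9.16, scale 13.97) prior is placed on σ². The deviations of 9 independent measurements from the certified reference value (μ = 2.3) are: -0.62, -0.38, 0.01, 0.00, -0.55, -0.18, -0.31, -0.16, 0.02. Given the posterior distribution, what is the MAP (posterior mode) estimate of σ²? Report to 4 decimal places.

With known mean μ and an Inverse-Gamma(α, β) prior on σ², the Normal likelihood is conjugate: posterior is Inv-Gamma(α + n/2, β + Σ(xᵢ−μ)²/2).
Σ(xᵢ−μ)² = (-0.62)² + (-0.38)² + (0.01)² + (0.00)² + (-0.55)² + (-0.18)² + (-0.31)² + (-0.16)² + (0.02)² = 0.9859.
Posterior: Inv-Gamma(9.16 + 9/2, 13.97 + 0.9859/2) = Inv-Gamma(13.66, 14.46295).
Mode = β/(α+1) = 14.46295/14.66 = 0.9866.

0.9866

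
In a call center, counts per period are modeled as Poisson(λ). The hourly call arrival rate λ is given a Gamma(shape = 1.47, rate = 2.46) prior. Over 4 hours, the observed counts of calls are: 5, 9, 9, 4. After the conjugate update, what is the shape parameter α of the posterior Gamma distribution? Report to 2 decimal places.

28.47

With a Gamma(shape α, rate β) prior, the Poisson likelihood is conjugate: the posterior is Gamma(α + ΣXᵢ, β + n).
Sum of counts S = 27 over n = 4 hours.
Posterior: Gamma(α+S, β+n) = Gamma(1.47+27, 2.46+4) = Gamma(28.47, 6.46).
Posterior α = 28.47.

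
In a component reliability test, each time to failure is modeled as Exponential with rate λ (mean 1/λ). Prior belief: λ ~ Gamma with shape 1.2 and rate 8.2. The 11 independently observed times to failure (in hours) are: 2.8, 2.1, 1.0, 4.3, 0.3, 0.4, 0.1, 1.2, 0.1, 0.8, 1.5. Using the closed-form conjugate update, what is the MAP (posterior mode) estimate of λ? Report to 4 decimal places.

With a Gamma(shape α, rate β) prior on the exponential rate λ, the posterior after n observations with total T = Σxᵢ is Gamma(α+n, β+T).
Sum of observations T = 14.6 hours; n = 11.
Posterior: Gamma(1.2+11, 8.2+14.6) = Gamma(12.2, 22.8).
Mode = (α−1)/β = 0.4912.

0.4912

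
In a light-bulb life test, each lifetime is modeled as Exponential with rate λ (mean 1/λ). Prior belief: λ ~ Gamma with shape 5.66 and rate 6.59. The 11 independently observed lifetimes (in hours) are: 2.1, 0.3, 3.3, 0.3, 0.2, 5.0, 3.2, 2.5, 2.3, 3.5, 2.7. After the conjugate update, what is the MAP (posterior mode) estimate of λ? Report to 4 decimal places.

With a Gamma(shape α, rate β) prior on the exponential rate λ, the posterior after n observations with total T = Σxᵢ is Gamma(α+n, β+T).
Sum of observations T = 25.4 hours; n = 11.
Posterior: Gamma(5.66+11, 6.59+25.4) = Gamma(16.66, 31.99).
Mode = (α−1)/β = 0.4895.

0.4895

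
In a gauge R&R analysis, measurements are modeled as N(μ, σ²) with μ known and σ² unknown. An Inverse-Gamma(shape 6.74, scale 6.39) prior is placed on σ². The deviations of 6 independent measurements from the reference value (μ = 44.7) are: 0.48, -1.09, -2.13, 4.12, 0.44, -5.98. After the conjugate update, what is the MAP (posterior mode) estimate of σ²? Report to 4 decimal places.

With known mean μ and an Inverse-Gamma(α, β) prior on σ², the Normal likelihood is conjugate: posterior is Inv-Gamma(α + n/2, β + Σ(xᵢ−μ)²/2).
Σ(xᵢ−μ)² = (0.48)² + (-1.09)² + (-2.13)² + (4.12)² + (0.44)² + (-5.98)² = 58.8838.
Posterior: Inv-Gamma(6.74 + 6/2, 6.39 + 58.8838/2) = Inv-Gamma(9.74, 35.83190).
Mode = β/(α+1) = 35.83190/10.74 = 3.3363.

3.3363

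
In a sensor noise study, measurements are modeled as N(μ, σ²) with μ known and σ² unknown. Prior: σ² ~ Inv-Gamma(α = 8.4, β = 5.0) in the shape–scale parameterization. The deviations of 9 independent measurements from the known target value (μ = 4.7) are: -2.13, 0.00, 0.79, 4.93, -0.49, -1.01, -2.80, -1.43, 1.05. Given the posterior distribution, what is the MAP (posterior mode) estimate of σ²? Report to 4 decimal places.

1.8602

With known mean μ and an Inverse-Gamma(α, β) prior on σ², the Normal likelihood is conjugate: posterior is Inv-Gamma(α + n/2, β + Σ(xᵢ−μ)²/2).
Σ(xᵢ−μ)² = (-2.13)² + (0.00)² + (0.79)² + (4.93)² + (-0.49)² + (-1.01)² + (-2.80)² + (-1.43)² + (1.05)² = 41.7135.
Posterior: Inv-Gamma(8.4 + 9/2, 5.0 + 41.7135/2) = Inv-Gamma(12.90, 25.85675).
Mode = β/(α+1) = 25.85675/13.90 = 1.8602.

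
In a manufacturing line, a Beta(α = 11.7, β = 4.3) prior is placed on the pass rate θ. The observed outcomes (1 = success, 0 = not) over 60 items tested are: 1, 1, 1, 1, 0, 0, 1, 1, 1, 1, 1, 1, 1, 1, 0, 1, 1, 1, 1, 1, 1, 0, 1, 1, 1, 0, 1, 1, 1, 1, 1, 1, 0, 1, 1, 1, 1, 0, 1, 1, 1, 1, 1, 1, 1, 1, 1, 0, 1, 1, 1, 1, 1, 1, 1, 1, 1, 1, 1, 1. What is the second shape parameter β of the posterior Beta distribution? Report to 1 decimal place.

The Beta prior is conjugate to a Binomial/Bernoulli likelihood; the update adds successes to α and failures to β.
Posterior: Beta(α+k, β+n−k) = Beta(11.7+52, 4.3+8) = Beta(63.7, 12.3).
Posterior β = 12.3.

12.3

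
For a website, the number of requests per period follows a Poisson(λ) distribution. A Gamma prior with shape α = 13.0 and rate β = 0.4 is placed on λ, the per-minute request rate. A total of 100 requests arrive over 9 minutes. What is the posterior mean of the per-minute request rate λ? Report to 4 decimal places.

12.0213

With a Gamma(shape α, rate β) prior, the Poisson likelihood is conjugate: the posterior is Gamma(α + ΣXᵢ, β + n).
Posterior: Gamma(α+S, β+n) = Gamma(13.0+100, 0.4+9) = Gamma(113.0, 9.4).
Posterior mean = α/β = 113.0/9.4 = 12.0213.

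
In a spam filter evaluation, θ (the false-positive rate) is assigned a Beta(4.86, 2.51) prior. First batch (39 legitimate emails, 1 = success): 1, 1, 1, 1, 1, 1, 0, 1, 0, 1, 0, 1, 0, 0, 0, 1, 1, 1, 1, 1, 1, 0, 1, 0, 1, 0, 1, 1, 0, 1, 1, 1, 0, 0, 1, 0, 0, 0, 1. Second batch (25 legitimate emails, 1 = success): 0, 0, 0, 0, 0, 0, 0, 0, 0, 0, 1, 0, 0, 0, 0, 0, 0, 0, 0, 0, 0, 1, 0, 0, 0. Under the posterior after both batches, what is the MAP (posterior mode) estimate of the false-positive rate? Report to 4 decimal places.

0.4304

The Beta prior is conjugate to a Binomial/Bernoulli likelihood; the update adds successes to α and failures to β.
After batch 1: Beta(4.86+24, 2.51+15) = Beta(28.86, 17.51).
After batch 2: Beta(28.86+2, 17.51+23) = Beta(30.86, 40.51).
Mode of Beta(a,b) for a,b>1 is (a−1)/(a+b−2) = 29.86/69.37 = 0.4304.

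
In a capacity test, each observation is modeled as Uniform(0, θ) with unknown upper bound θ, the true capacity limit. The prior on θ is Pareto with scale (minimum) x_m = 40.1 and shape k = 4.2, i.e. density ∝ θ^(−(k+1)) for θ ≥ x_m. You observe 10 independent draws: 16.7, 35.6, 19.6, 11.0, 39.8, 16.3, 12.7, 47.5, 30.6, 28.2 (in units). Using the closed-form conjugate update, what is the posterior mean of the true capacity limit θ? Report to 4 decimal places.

51.0985

A Pareto(scale x_m, shape k) prior on the upper bound θ of Uniform(0, θ) is conjugate: posterior is Pareto(max(x_m, max xᵢ), k + n).
Sample maximum = 47.5; prior scale x_m = 40.1 → posterior scale = max = 47.5.
Posterior shape = 4.2 + 10 = 14.2.
E[θ|data] = k·x_m/(k−1) = 14.2·47.5/13.2 = 51.0985.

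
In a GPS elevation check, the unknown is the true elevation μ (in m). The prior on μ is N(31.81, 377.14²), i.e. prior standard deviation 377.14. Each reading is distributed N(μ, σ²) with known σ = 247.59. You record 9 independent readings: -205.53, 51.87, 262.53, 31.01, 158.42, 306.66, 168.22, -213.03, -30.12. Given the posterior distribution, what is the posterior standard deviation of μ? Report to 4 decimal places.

80.6222

For Normal data with known variance σ², a Normal(μ₀, σ₀²) prior on μ is conjugate. Posterior precision = 1/σ₀² + n/σ²; posterior mean is the precision-weighted average of μ₀ and x̄.
σ₀² = 377.14² = 142234.5796, σ² = 247.59² = 61300.8081; σ² + n·σ₀² = 61300.8081 + 9·142234.5796 = 1341412.0245.
Posterior precision = 1/σ₀² + n/σ² = 1/142234.5796 + 9/61300.8081 = (σ² + n·σ₀²)/(σ₀²σ²) = 1341412.0245/(142234.5796·61300.8081); posterior variance σₙ² = σ₀²σ²/(σ² + n·σ₀²) = 142234.5796·61300.8081/1341412.0245 = 6499.937760.
Posterior SD = √σₙ² = √(142234.5796·61300.8081/1341412.0245) = 80.6222.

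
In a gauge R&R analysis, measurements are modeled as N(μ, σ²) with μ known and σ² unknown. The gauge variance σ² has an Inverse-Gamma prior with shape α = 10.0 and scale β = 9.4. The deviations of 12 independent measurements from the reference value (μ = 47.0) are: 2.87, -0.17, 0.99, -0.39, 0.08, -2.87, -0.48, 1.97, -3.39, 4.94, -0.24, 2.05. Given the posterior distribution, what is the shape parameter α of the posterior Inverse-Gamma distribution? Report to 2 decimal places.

With known mean μ and an Inverse-Gamma(α, β) prior on σ², the Normal likelihood is conjugate: posterior is Inv-Gamma(α + n/2, β + Σ(xᵢ−μ)²/2).
Σ(xᵢ−μ)² = (2.87)² + (-0.17)² + (0.99)² + (-0.39)² + (0.08)² + (-2.87)² + (-0.48)² + (1.97)² + (-3.39)² + (4.94)² + (-0.24)² + (2.05)² = 61.9084.
Posterior: Inv-Gamma(10.0 + 12/2, 9.4 + 61.9084/2) = Inv-Gamma(16.00, 40.35420).
Posterior α = 16.00.

16.00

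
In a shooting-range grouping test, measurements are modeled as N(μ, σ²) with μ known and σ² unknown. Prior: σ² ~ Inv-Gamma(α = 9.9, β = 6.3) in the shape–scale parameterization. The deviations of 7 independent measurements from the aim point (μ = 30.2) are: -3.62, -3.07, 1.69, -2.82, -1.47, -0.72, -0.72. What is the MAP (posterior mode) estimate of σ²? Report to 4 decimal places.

With known mean μ and an Inverse-Gamma(α, β) prior on σ², the Normal likelihood is conjugate: posterior is Inv-Gamma(α + n/2, β + Σ(xᵢ−μ)²/2).
Σ(xᵢ−μ)² = (-3.62)² + (-3.07)² + (1.69)² + (-2.82)² + (-1.47)² + (-0.72)² + (-0.72)² = 36.5355.
Posterior: Inv-Gamma(9.9 + 7/2, 6.3 + 36.5355/2) = Inv-Gamma(13.40, 24.56775).
Mode = β/(α+1) = 24.56775/14.40 = 1.7061.

1.7061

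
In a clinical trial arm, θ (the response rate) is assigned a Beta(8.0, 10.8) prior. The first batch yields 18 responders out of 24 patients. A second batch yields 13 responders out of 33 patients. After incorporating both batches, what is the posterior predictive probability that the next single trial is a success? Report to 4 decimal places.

0.5145

The Beta prior is conjugate to a Binomial/Bernoulli likelihood; the update adds successes to α and failures to β.
After batch 1: Beta(8.0+18, 10.8+6) = Beta(26.0, 16.8).
After batch 2: Beta(26.0+13, 16.8+20) = Beta(39.0, 36.8).
For a single future Bernoulli trial, P(success | data) = α/(α+β) = 0.5145.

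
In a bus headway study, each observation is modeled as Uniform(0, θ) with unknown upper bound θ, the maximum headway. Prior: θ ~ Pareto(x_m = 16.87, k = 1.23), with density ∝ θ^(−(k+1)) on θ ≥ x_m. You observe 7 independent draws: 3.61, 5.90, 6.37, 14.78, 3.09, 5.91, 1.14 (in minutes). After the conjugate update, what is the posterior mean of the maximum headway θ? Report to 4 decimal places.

19.2033

A Pareto(scale x_m, shape k) prior on the upper bound θ of Uniform(0, θ) is conjugate: posterior is Pareto(max(x_m, max xᵢ), k + n).
Sample maximum = 14.78; prior scale x_m = 16.87 → posterior scale = max = 16.87.
Posterior shape = 1.23 + 7 = 8.23.
E[θ|data] = k·x_m/(k−1) = 8.23·16.87/7.23 = 19.2033.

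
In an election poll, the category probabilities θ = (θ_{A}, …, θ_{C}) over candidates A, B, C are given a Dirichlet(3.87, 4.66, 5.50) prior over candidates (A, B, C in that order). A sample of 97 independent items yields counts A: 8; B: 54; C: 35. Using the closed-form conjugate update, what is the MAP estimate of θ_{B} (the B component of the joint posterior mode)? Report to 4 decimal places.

The Dirichlet prior is conjugate to the Multinomial likelihood: each posterior αⱼ = prior αⱼ + observed count nⱼ.
Posterior concentration: (11.87, 58.66, 40.50), total = 111.03.
Joint mode component: (α_{B}−1)/(Σα−K) = 57.66/108.03 = 0.5337.

0.5337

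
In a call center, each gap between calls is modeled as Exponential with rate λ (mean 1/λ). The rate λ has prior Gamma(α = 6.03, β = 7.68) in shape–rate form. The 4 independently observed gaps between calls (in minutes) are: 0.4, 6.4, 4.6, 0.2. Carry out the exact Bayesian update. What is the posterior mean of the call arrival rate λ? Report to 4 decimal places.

With a Gamma(shape α, rate β) prior on the exponential rate λ, the posterior after n observations with total T = Σxᵢ is Gamma(α+n, β+T).
Sum of observations T = 11.6 minutes; n = 4.
Posterior: Gamma(6.03+4, 7.68+11.6) = Gamma(10.03, 19.28).
Posterior mean of λ = α/β = 10.03/19.28 = 0.5202.

0.5202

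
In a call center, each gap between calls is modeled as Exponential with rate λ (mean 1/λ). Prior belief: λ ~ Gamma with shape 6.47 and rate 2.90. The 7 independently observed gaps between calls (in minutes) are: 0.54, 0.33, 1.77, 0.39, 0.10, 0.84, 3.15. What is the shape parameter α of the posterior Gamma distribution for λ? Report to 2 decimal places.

With a Gamma(shape α, rate β) prior on the exponential rate λ, the posterior after n observations with total T = Σxᵢ is Gamma(α+n, β+T).
Sum of observations T = 7.12 minutes; n = 7.
Posterior: Gamma(6.47+7, 2.90+7.12) = Gamma(13.47, 10.02).
Posterior α = 13.47.

13.47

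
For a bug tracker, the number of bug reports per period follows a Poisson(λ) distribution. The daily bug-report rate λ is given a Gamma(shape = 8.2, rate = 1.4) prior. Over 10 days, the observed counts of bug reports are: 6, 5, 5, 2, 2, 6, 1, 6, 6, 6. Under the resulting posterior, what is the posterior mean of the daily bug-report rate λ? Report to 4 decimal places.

With a Gamma(shape α, rate β) prior, the Poisson likelihood is conjugate: the posterior is Gamma(α + ΣXᵢ, β + n).
Sum of counts S = 45 over n = 10 days.
Posterior: Gamma(α+S, β+n) = Gamma(8.2+45, 1.4+10) = Gamma(53.2, 11.4).
Posterior mean = α/β = 53.2/11.4 = 4.6667.

4.6667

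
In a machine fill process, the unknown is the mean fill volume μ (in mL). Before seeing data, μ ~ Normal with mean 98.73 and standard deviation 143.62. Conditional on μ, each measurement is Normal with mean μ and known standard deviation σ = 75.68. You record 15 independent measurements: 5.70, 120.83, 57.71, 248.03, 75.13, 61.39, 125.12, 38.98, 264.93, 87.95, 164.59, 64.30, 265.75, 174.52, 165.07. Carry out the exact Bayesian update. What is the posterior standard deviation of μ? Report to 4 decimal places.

19.3621

For Normal data with known variance σ², a Normal(μ₀, σ₀²) prior on μ is conjugate. Posterior precision = 1/σ₀² + n/σ²; posterior mean is the precision-weighted average of μ₀ and x̄.
σ₀² = 143.62² = 20626.7044, σ² = 75.68² = 5727.4624; σ² + n·σ₀² = 5727.4624 + 15·20626.7044 = 315128.0284.
Posterior precision = 1/σ₀² + n/σ² = 1/20626.7044 + 15/5727.4624 = (σ² + n·σ₀²)/(σ₀²σ²) = 315128.0284/(20626.7044·5727.4624); posterior variance σₙ² = σ₀²σ²/(σ² + n·σ₀²) = 20626.7044·5727.4624/315128.0284 = 374.891039.
Posterior SD = √σₙ² = √(20626.7044·5727.4624/315128.0284) = 19.3621.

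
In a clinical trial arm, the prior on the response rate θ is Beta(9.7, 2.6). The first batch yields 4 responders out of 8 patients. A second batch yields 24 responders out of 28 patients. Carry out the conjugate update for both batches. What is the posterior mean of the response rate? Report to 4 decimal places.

0.7805

The Beta prior is conjugate to a Binomial/Bernoulli likelihood; the update adds successes to α and failures to β.
After batch 1: Beta(9.7+4, 2.6+4) = Beta(13.7, 6.6).
After batch 2: Beta(13.7+24, 6.6+4) = Beta(37.7, 10.6).
Posterior mean = α/(α+β) = 37.7/48.3 = 0.7805.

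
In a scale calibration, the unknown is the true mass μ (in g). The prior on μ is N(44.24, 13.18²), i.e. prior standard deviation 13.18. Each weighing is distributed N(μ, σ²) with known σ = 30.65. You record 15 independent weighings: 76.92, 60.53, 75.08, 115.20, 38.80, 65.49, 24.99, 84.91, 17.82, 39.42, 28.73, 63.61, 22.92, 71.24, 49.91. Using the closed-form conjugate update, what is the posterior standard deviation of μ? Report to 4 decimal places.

6.7847

For Normal data with known variance σ², a Normal(μ₀, σ₀²) prior on μ is conjugate. Posterior precision = 1/σ₀² + n/σ²; posterior mean is the precision-weighted average of μ₀ and x̄.
σ₀² = 13.18² = 173.7124, σ² = 30.65² = 939.4225; σ² + n·σ₀² = 939.4225 + 15·173.7124 = 3545.1085.
Posterior precision = 1/σ₀² + n/σ² = 1/173.7124 + 15/939.4225 = (σ² + n·σ₀²)/(σ₀²σ²) = 3545.1085/(173.7124·939.4225); posterior variance σₙ² = σ₀²σ²/(σ² + n·σ₀²) = 173.7124·939.4225/3545.1085 = 46.032255.
Posterior SD = √σₙ² = √(173.7124·939.4225/3545.1085) = 6.7847.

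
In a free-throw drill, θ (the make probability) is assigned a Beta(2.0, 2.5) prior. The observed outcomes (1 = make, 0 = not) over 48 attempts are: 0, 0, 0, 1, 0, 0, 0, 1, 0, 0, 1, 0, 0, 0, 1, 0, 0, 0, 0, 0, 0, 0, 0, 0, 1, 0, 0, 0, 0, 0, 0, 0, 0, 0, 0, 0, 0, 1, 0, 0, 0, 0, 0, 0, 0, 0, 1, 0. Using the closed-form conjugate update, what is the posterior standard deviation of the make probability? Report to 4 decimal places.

0.0515

The Beta prior is conjugate to a Binomial/Bernoulli likelihood; the update adds successes to α and failures to β.
Posterior: Beta(α+k, β+n−k) = Beta(2.0+7, 2.5+41) = Beta(9.0, 43.5).
Var = αβ/((α+β)²(α+β+1)) = 9.0·43.5/(52.5²·53.5) = 0.00265497; SD = √0.00265497 = 0.0515.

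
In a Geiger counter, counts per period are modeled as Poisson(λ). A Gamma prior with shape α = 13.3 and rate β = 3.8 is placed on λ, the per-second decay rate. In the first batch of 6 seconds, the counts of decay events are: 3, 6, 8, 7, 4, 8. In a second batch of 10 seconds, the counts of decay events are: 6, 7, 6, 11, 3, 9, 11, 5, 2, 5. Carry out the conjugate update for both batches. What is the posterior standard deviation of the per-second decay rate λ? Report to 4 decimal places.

0.5400

With a Gamma(shape α, rate β) prior, the Poisson likelihood is conjugate: the posterior is Gamma(α + ΣXᵢ, β + n).
Batch 1: sum of counts S = 36 over n = 6 seconds.
After batch 1: Gamma(α+S, β+n) = Gamma(13.3+36, 3.8+6) = Gamma(49.3, 9.8).
Batch 2: sum of counts S = 65 over n = 10 seconds.
After batch 2: Gamma(α+S, β+n) = Gamma(49.3+65, 9.8+10) = Gamma(114.3, 19.8).
SD = √α/β = √114.3/19.8 = 0.5400.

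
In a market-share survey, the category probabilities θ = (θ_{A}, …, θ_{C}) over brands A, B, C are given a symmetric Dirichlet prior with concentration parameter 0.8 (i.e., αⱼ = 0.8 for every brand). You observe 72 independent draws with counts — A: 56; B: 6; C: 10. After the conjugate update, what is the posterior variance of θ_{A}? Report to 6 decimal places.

0.002395

The Dirichlet prior is conjugate to the Multinomial likelihood: each posterior αⱼ = prior αⱼ + observed count nⱼ.
Posterior concentration: (56.8, 6.8, 10.8), total = 74.4.
Var[θ_j] = α_j(Σα−α_j)/((Σα)²(Σα+1)) = 56.8·17.6/(74.4²·75.4) = 0.002395.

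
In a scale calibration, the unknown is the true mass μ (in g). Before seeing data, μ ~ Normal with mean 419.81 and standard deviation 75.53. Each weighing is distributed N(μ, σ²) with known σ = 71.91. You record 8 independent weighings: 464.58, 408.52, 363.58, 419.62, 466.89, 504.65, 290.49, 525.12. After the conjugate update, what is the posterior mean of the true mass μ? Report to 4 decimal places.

For Normal data with known variance σ², a Normal(μ₀, σ₀²) prior on μ is conjugate. Posterior precision = 1/σ₀² + n/σ²; posterior mean is the precision-weighted average of μ₀ and x̄.
Σxᵢ = 464.58 + 408.52 + 363.58 + 419.62 + 466.89 + 504.65 + 290.49 + 525.12 = 3443.45, so n·x̄ = 3443.45.
σ₀² = 75.53² = 5704.7809, σ² = 71.91² = 5171.0481; σ² + n·σ₀² = 5171.0481 + 8·5704.7809 = 50809.2953.
Posterior mean = (μ₀/σ₀² + n·x̄/σ²)/(1/σ₀² + n/σ²) = (σ²·μ₀ + σ₀²·n·x̄)/(σ² + n·σ₀²) = (5171.0481·419.81 + 5704.7809·3443.45)/50809.2953 = 21814985.492966/50809.2953 = 429.3503.

429.3503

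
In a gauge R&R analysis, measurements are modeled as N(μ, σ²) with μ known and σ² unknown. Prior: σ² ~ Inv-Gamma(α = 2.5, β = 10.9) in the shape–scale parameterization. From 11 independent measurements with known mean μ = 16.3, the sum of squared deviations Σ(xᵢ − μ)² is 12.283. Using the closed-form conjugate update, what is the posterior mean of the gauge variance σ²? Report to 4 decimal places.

2.4345

With known mean μ and an Inverse-Gamma(α, β) prior on σ², the Normal likelihood is conjugate: posterior is Inv-Gamma(α + n/2, β + Σ(xᵢ−μ)²/2).
Posterior: Inv-Gamma(2.5 + 11/2, 10.9 + 12.283/2) = Inv-Gamma(8.00, 17.0415).
E[σ²|data] = β/(α−1) = 17.0415/7.00 = 2.4345.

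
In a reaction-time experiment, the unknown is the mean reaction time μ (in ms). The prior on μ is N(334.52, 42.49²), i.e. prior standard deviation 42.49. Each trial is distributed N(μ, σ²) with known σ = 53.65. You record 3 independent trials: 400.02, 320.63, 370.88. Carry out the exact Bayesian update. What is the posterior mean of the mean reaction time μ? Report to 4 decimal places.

353.6677

For Normal data with known variance σ², a Normal(μ₀, σ₀²) prior on μ is conjugate. Posterior precision = 1/σ₀² + n/σ²; posterior mean is the precision-weighted average of μ₀ and x̄.
Σxᵢ = 400.02 + 320.63 + 370.88 = 1091.53, so n·x̄ = 1091.53.
σ₀² = 42.49² = 1805.4001, σ² = 53.65² = 2878.3225; σ² + n·σ₀² = 2878.3225 + 3·1805.4001 = 8294.5228.
Posterior mean = (μ₀/σ₀² + n·x̄/σ²)/(1/σ₀² + n/σ²) = (σ²·μ₀ + σ₀²·n·x̄)/(σ² + n·σ₀²) = (2878.3225·334.52 + 1805.4001·1091.53)/8294.5228 = 2933504.813853/8294.5228 = 353.6677.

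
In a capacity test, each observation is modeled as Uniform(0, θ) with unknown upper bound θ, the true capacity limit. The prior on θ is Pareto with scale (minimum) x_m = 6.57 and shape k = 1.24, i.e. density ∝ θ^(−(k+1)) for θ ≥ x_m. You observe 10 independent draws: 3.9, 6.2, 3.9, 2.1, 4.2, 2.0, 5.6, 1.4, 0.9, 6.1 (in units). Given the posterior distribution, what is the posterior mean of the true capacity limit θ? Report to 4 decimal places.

A Pareto(scale x_m, shape k) prior on the upper bound θ of Uniform(0, θ) is conjugate: posterior is Pareto(max(x_m, max xᵢ), k + n).
Sample maximum = 6.2; prior scale x_m = 6.57 → posterior scale = max = 6.57.
Posterior shape = 1.24 + 10 = 11.24.
E[θ|data] = k·x_m/(k−1) = 11.24·6.57/10.24 = 7.2116.

7.2116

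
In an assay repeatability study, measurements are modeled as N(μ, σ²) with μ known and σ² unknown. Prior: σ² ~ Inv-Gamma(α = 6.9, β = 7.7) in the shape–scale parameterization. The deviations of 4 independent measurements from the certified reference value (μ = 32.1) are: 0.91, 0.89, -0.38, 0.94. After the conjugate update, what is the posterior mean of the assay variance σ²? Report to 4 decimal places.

With known mean μ and an Inverse-Gamma(α, β) prior on σ², the Normal likelihood is conjugate: posterior is Inv-Gamma(α + n/2, β + Σ(xᵢ−μ)²/2).
Σ(xᵢ−μ)² = (0.91)² + (0.89)² + (-0.38)² + (0.94)² = 2.6482.
Posterior: Inv-Gamma(6.9 + 4/2, 7.7 + 2.6482/2) = Inv-Gamma(8.90, 9.02410).
E[σ²|data] = β/(α−1) = 9.02410/7.90 = 1.1423.

1.1423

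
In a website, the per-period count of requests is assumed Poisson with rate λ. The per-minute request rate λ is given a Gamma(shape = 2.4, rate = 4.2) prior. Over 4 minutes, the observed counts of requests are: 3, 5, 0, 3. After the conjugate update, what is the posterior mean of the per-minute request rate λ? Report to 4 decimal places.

With a Gamma(shape α, rate β) prior, the Poisson likelihood is conjugate: the posterior is Gamma(α + ΣXᵢ, β + n).
Sum of counts S = 11 over n = 4 minutes.
Posterior: Gamma(α+S, β+n) = Gamma(2.4+11, 4.2+4) = Gamma(13.4, 8.2).
Posterior mean = α/β = 13.4/8.2 = 1.6341.

1.6341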